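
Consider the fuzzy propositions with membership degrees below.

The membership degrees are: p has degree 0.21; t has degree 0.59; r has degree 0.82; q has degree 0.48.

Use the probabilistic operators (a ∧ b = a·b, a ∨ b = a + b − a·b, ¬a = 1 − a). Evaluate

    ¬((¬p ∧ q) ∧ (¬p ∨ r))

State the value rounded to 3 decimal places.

0.635

¬p = 1 − 0.2100 = 0.7900
¬p ∧ q = a·b on (0.7900, 0.4800) = 0.3792
¬p = 1 − 0.2100 = 0.7900
¬p ∨ r = a + b − a·b on (0.7900, 0.8200) = 0.9622
(¬p ∧ q) ∧ (¬p ∨ r) = a·b on (0.3792, 0.9622) = 0.3649
¬((¬p ∧ q) ∧ (¬p ∨ r)) = 1 − 0.3649 = 0.6351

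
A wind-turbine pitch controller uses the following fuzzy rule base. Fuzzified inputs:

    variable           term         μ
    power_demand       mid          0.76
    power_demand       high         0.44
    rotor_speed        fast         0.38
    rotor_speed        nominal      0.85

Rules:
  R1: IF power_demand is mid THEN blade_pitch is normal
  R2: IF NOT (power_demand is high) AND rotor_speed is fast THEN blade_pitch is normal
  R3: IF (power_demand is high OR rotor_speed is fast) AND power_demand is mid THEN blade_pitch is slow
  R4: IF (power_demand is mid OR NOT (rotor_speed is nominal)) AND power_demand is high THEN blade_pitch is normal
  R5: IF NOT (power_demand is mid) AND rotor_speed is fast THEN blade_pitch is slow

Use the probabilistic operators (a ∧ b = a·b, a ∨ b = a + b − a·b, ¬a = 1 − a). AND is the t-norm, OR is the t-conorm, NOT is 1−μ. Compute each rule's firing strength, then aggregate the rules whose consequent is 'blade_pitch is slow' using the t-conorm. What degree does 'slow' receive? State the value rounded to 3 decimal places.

0.542

R1: mid=0.76 → w = 0.7600
R2: ¬high=1−0.44=0.56, fast=0.38; AND[a·b] → w = 0.2128
R3: (high=0.44 OR fast=0.38) = 0.6528; AND[a·b] with mid=0.76 → w = 0.4961
R4: (mid=0.76 OR ¬nominal=1−0.85=0.15) = 0.7960; AND[a·b] with high=0.44 → w = 0.3502
R5: ¬mid=1−0.76=0.24, fast=0.38; AND[a·b] → w = 0.0912
Rules with consequent 'slow': {R3, R5} → strengths 0.4961, 0.0912
Aggregate via t-conorm [a + b − a·b]: 0.5421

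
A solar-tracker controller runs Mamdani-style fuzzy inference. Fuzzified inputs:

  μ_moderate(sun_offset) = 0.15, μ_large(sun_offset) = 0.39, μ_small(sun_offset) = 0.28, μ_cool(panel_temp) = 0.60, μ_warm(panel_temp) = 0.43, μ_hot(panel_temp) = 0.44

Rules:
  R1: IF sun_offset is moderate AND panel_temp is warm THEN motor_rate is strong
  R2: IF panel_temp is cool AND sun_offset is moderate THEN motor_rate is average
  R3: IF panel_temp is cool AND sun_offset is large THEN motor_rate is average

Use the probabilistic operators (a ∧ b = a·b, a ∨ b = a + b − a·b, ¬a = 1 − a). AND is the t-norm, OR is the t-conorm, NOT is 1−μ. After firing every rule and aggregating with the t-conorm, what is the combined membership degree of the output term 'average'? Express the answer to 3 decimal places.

0.303

R1: moderate=0.15, warm=0.43; AND[a·b] → w = 0.0645
R2: cool=0.60, moderate=0.15; AND[a·b] → w = 0.0900
R3: cool=0.60, large=0.39; AND[a·b] → w = 0.2340
Rules with consequent 'average': {R2, R3} → strengths 0.0900, 0.2340
Aggregate via t-conorm [a + b − a·b]: 0.3029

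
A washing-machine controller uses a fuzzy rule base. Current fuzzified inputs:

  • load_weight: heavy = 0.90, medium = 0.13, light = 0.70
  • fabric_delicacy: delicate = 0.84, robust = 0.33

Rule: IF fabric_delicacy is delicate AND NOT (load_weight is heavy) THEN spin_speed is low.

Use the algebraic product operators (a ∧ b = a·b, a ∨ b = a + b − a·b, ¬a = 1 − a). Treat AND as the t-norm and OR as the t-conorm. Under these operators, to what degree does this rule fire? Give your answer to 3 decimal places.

firing strength: delicate=0.84, ¬heavy=1−0.90=0.10; AND[a·b] → w = 0.0840

0.084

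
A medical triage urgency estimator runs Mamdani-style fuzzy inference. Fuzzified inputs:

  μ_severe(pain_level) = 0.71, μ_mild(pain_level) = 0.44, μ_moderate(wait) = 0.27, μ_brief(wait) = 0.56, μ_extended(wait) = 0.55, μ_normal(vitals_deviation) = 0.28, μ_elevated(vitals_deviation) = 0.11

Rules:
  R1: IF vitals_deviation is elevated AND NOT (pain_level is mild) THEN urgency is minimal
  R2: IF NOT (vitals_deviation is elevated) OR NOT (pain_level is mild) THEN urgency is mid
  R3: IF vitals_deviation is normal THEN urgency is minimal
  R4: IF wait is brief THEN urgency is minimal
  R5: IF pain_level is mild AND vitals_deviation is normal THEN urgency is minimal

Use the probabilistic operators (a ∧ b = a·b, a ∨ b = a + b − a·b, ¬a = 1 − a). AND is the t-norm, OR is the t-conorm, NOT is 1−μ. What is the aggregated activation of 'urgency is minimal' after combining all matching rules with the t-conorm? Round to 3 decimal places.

0.739

R1: elevated=0.11, ¬mild=1−0.44=0.56; AND[a·b] → w = 0.0616
R2: ¬elevated=1−0.11=0.89, ¬mild=1−0.44=0.56; OR[a + b − a·b] → w = 0.9516
R3: normal=0.28 → w = 0.2800
R4: brief=0.56 → w = 0.5600
R5: mild=0.44, normal=0.28; AND[a·b] → w = 0.1232
Rules with consequent 'minimal': {R1, R3, R4, R5} → strengths 0.0616, 0.2800, 0.5600, 0.1232
Aggregate via t-conorm [a + b − a·b]: 0.7393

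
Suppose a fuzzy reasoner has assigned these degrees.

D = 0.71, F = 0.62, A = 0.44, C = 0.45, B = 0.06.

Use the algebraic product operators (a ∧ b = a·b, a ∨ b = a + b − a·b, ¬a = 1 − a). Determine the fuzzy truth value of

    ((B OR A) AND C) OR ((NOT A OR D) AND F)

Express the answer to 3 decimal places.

0.639

B OR A = a + b − a·b on (0.0600, 0.4400) = 0.4736
(B OR A) AND C = a·b on (0.4736, 0.4500) = 0.2131
NOT A = 1 − 0.4400 = 0.5600
NOT A OR D = a + b − a·b on (0.5600, 0.7100) = 0.8724
(NOT A OR D) AND F = a·b on (0.8724, 0.6200) = 0.5409
((B OR A) AND C) OR ((NOT A OR D) AND F) = a + b − a·b on (0.2131, 0.5409) = 0.6387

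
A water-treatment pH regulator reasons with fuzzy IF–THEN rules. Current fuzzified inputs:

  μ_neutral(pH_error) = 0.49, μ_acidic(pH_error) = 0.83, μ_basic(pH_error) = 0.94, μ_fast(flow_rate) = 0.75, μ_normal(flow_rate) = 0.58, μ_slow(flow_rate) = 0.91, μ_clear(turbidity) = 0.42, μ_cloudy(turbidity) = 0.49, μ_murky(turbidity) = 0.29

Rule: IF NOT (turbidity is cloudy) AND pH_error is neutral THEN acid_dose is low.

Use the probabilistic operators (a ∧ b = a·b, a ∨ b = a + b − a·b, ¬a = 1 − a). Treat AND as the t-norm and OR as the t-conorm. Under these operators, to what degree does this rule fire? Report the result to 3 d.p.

0.250

firing strength: ¬cloudy=1−0.49=0.51, neutral=0.49; AND[a·b] → w = 0.2499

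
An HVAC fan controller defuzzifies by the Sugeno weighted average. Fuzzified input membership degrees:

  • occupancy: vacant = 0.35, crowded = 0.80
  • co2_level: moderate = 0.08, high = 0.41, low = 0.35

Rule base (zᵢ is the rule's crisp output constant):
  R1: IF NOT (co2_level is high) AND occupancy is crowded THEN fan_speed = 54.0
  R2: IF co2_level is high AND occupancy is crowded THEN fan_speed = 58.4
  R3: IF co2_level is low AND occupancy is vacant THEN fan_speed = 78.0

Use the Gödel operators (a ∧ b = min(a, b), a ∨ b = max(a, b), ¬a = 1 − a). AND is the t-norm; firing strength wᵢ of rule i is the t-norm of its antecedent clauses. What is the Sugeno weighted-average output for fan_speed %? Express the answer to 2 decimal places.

R1 (z=54.0): ¬high=1−0.41=0.59, crowded=0.80; AND[min(a, b)] → w = 0.59
R2 (z=58.4): high=0.41, crowded=0.80; AND[min(a, b)] → w = 0.41
R3 (z=78.0): low=0.35, vacant=0.35; AND[min(a, b)] → w = 0.35
Weighted average = (0.59·54.0 + 0.41·58.4 + 0.35·78.0) / (0.59 + 0.41 + 0.35)
  = 83.1040 / 1.3500 = 61.56

61.56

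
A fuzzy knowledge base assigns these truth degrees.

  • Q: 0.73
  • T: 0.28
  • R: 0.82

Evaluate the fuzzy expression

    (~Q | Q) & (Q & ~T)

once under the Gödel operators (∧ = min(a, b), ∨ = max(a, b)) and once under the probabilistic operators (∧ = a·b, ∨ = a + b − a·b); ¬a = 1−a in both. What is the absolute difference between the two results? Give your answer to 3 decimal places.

Under Gödel:
  ~Q = 1 − 0.73 = 0.27
  ~Q | Q = max(a, b) on (0.27, 0.73) = 0.73
  ~T = 1 − 0.28 = 0.72
  Q & ~T = min(a, b) on (0.73, 0.72) = 0.72
  (~Q | Q) & (Q & ~T) = min(a, b) on (0.73, 0.72) = 0.72
  → value = 0.7200
Under probabilistic:
  ~Q = 1 − 0.7300 = 0.2700
  ~Q | Q = a + b − a·b on (0.2700, 0.7300) = 0.8029
  ~T = 1 − 0.2800 = 0.7200
  Q & ~T = a·b on (0.7300, 0.7200) = 0.5256
  (~Q | Q) & (Q & ~T) = a·b on (0.8029, 0.5256) = 0.4220
  → value = 0.4220
|0.7200 − 0.4220| = 0.298

0.298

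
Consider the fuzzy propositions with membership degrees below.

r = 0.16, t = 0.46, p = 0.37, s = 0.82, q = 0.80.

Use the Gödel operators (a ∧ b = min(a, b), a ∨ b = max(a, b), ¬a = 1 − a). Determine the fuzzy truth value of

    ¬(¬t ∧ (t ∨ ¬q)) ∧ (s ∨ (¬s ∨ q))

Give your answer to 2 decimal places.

0.54

¬t = 1 − 0.46 = 0.54
¬q = 1 − 0.80 = 0.20
t ∨ ¬q = max(a, b) on (0.46, 0.20) = 0.46
¬t ∧ (t ∨ ¬q) = min(a, b) on (0.54, 0.46) = 0.46
¬(¬t ∧ (t ∨ ¬q)) = 1 − 0.46 = 0.54
¬s = 1 − 0.82 = 0.18
¬s ∨ q = max(a, b) on (0.18, 0.80) = 0.80
s ∨ (¬s ∨ q) = max(a, b) on (0.82, 0.80) = 0.82
¬(¬t ∧ (t ∨ ¬q)) ∧ (s ∨ (¬s ∨ q)) = min(a, b) on (0.54, 0.82) = 0.54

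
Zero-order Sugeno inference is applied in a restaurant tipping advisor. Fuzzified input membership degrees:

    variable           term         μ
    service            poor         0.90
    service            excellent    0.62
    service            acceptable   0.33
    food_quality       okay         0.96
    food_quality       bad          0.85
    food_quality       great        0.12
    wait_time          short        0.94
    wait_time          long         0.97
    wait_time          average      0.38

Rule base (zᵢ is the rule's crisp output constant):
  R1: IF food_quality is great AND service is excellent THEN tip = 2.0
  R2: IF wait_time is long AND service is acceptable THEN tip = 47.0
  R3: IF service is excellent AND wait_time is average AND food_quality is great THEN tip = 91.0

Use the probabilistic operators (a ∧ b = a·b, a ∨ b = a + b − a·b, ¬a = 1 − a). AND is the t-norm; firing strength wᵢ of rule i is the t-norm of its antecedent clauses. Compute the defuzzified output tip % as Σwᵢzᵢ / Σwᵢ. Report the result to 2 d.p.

R1 (z=2.0): great=0.12, excellent=0.62; AND[a·b] → w = 0.0744
R2 (z=47.0): long=0.97, acceptable=0.33; AND[a·b] → w = 0.3201
R3 (z=91.0): excellent=0.62, average=0.38, great=0.12; AND[a·b] → w = 0.0283
Weighted average = (0.0744·2.0 + 0.3201·47.0 + 0.0283·91.0) / (0.0744 + 0.3201 + 0.0283)
  = 17.7663 / 0.4228 = 42.02

42.02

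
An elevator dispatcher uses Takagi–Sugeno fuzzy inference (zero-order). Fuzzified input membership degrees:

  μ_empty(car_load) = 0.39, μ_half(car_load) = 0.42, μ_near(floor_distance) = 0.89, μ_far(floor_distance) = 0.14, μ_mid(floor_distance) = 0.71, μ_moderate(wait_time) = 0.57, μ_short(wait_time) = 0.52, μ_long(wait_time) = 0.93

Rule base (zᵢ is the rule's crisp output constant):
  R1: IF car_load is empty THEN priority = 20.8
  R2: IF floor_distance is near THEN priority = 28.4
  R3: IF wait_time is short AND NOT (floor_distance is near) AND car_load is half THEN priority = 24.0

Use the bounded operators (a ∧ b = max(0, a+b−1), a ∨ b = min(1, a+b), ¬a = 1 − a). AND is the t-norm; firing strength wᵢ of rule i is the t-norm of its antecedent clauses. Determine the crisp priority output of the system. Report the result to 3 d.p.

26.084

R1 (z=20.8): empty=0.39 → w = 0.39
R2 (z=28.4): near=0.89 → w = 0.89
R3 (z=24.0): short=0.52, ¬near=1−0.89=0.11, half=0.42; AND[max(0, a+b−1)] → w = 0.00
Weighted average = (0.39·20.8 + 0.89·28.4 + 0.00·24.0) / (0.39 + 0.89 + 0.00)
  = 33.3880 / 1.2800 = 26.084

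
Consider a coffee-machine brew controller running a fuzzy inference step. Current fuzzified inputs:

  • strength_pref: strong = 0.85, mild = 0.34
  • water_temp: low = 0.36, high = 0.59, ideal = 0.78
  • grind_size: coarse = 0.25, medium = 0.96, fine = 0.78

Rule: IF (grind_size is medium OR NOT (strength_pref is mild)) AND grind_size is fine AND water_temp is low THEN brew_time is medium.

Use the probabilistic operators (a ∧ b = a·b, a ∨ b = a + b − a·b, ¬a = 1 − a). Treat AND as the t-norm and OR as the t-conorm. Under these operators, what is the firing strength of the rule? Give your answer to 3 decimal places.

0.277

firing strength: (medium=0.96 OR ¬mild=1−0.34=0.66) = 0.9864; AND[a·b] with fine=0.78, low=0.36 → w = 0.2770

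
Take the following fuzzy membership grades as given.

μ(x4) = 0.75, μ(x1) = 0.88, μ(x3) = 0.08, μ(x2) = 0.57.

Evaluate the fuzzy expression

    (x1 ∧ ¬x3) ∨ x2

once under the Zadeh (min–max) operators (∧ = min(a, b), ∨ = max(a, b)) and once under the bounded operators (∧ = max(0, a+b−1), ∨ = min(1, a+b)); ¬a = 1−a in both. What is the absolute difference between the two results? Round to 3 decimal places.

Under Zadeh (min–max):
  ¬x3 = 1 − 0.08 = 0.92
  x1 ∧ ¬x3 = min(a, b) on (0.88, 0.92) = 0.88
  (x1 ∧ ¬x3) ∨ x2 = max(a, b) on (0.88, 0.57) = 0.88
  → value = 0.8800
Under bounded:
  ¬x3 = 1 − 0.08 = 0.92
  x1 ∧ ¬x3 = max(0, a+b−1) on (0.88, 0.92) = 0.80
  (x1 ∧ ¬x3) ∨ x2 = min(1, a+b) on (0.80, 0.57) = 1.00
  → value = 1.0000
|0.8800 − 1.0000| = 0.120

0.120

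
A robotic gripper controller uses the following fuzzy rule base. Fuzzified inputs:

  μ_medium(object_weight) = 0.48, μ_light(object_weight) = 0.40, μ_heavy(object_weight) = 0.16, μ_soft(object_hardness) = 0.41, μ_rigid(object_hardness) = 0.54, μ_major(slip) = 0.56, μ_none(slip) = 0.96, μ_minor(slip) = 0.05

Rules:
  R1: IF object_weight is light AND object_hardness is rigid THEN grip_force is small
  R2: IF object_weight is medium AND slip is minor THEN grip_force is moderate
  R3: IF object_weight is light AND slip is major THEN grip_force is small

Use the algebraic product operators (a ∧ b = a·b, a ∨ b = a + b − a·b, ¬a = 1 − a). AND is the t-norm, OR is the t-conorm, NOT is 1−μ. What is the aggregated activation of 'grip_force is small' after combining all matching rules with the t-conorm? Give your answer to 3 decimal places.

0.392

R1: light=0.40, rigid=0.54; AND[a·b] → w = 0.2160
R2: medium=0.48, minor=0.05; AND[a·b] → w = 0.0240
R3: light=0.40, major=0.56; AND[a·b] → w = 0.2240
Rules with consequent 'small': {R1, R3} → strengths 0.2160, 0.2240
Aggregate via t-conorm [a + b − a·b]: 0.3916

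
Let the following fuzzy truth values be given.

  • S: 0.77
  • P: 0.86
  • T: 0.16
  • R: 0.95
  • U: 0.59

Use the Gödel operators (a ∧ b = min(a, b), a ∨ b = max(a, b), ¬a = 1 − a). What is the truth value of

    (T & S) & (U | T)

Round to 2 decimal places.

0.16

T & S = min(a, b) on (0.16, 0.77) = 0.16
U | T = max(a, b) on (0.59, 0.16) = 0.59
(T & S) & (U | T) = min(a, b) on (0.16, 0.59) = 0.16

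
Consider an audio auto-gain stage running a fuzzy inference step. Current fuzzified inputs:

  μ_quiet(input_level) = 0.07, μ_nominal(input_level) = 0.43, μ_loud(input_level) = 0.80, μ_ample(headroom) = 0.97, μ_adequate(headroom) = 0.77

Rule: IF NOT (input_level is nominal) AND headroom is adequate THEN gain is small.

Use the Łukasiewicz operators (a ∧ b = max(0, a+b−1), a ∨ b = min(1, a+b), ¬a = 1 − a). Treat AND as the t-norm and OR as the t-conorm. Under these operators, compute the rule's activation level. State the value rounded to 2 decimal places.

firing strength: ¬nominal=1−0.43=0.57, adequate=0.77; AND[max(0, a+b−1)] → w = 0.34

0.34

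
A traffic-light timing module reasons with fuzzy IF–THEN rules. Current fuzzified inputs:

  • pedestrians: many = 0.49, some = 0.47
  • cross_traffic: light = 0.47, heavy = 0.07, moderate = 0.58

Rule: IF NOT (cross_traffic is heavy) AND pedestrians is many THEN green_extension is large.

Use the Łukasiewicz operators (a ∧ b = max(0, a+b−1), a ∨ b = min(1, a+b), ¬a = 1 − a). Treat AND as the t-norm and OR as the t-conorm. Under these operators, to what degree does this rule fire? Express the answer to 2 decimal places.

0.42

firing strength: ¬heavy=1−0.07=0.93, many=0.49; AND[max(0, a+b−1)] → w = 0.42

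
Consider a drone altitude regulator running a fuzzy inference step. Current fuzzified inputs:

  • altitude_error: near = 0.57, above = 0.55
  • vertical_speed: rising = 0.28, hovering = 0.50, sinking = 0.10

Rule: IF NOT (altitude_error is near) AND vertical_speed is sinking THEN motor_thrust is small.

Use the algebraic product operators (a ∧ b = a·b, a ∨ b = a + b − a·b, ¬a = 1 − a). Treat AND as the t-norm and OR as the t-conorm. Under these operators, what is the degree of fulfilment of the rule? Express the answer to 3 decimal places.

firing strength: ¬near=1−0.57=0.43, sinking=0.10; AND[a·b] → w = 0.0430

0.043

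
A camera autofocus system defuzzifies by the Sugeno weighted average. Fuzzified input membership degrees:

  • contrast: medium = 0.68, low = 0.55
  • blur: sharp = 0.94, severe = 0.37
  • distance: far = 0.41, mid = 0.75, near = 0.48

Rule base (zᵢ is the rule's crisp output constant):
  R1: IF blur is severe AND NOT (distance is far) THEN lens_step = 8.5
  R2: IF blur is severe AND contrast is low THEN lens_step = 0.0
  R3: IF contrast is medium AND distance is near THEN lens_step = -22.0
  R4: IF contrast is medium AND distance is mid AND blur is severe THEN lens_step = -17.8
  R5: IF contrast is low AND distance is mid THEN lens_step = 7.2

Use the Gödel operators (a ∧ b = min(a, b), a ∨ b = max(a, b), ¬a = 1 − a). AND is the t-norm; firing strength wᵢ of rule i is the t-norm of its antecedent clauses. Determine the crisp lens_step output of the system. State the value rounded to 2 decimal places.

R1 (z=8.5): severe=0.37, ¬far=1−0.41=0.59; AND[min(a, b)] → w = 0.37
R2 (z=0.0): severe=0.37, low=0.55; AND[min(a, b)] → w = 0.37
R3 (z=-22.0): medium=0.68, near=0.48; AND[min(a, b)] → w = 0.48
R4 (z=-17.8): medium=0.68, mid=0.75, severe=0.37; AND[min(a, b)] → w = 0.37
R5 (z=7.2): low=0.55, mid=0.75; AND[min(a, b)] → w = 0.55
Weighted average = (0.37·8.5 + 0.37·0.0 + 0.48·-22.0 + 0.37·-17.8 + 0.55·7.2) / (0.37 + 0.37 + 0.48 + 0.37 + 0.55)
  = -10.0410 / 2.1400 = -4.69

-4.69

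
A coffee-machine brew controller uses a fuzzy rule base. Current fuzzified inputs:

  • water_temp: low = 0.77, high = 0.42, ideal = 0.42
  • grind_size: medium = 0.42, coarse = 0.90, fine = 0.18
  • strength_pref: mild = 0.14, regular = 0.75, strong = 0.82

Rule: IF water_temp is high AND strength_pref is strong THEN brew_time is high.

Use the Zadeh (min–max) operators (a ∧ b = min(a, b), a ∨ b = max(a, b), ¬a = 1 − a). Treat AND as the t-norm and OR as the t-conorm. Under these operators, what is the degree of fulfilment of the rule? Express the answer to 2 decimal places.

firing strength: high=0.42, strong=0.82; AND[min(a, b)] → w = 0.42

0.42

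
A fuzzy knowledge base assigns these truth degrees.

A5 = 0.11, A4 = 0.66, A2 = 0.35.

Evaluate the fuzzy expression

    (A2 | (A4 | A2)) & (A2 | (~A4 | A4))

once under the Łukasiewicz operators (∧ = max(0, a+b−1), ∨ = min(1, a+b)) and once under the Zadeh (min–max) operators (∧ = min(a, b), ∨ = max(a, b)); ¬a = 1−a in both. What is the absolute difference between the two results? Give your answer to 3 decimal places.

0.340

Under Łukasiewicz:
  A4 | A2 = min(1, a+b) on (0.66, 0.35) = 1.00
  A2 | (A4 | A2) = min(1, a+b) on (0.35, 1.00) = 1.00
  ~A4 = 1 − 0.66 = 0.34
  ~A4 | A4 = min(1, a+b) on (0.34, 0.66) = 1.00
  A2 | (~A4 | A4) = min(1, a+b) on (0.35, 1.00) = 1.00
  (A2 | (A4 | A2)) & (A2 | (~A4 | A4)) = max(0, a+b−1) on (1.00, 1.00) = 1.00
  → value = 1.0000
Under Zadeh (min–max):
  A4 | A2 = max(a, b) on (0.66, 0.35) = 0.66
  A2 | (A4 | A2) = max(a, b) on (0.35, 0.66) = 0.66
  ~A4 = 1 − 0.66 = 0.34
  ~A4 | A4 = max(a, b) on (0.34, 0.66) = 0.66
  A2 | (~A4 | A4) = max(a, b) on (0.35, 0.66) = 0.66
  (A2 | (A4 | A2)) & (A2 | (~A4 | A4)) = min(a, b) on (0.66, 0.66) = 0.66
  → value = 0.6600
|1.0000 − 0.6600| = 0.340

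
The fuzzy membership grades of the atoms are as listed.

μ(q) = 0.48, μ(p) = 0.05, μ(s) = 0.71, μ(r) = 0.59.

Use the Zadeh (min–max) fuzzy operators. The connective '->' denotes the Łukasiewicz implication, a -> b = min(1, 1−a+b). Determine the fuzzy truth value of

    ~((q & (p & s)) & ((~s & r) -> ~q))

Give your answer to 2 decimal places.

0.95

p & s = min(a, b) on (0.05, 0.71) = 0.05
q & (p & s) = min(a, b) on (0.48, 0.05) = 0.05
~s = 1 − 0.71 = 0.29
~s & r = min(a, b) on (0.29, 0.59) = 0.29
~q = 1 − 0.48 = 0.52
(~s & r) -> ~q  [Łukasiewicz: min(1, 1−a+b)] with a=0.29, b=0.52 → 1.00
(q & (p & s)) & ((~s & r) -> ~q) = min(a, b) on (0.05, 1.00) = 0.05
~((q & (p & s)) & ((~s & r) -> ~q)) = 1 − 0.05 = 0.95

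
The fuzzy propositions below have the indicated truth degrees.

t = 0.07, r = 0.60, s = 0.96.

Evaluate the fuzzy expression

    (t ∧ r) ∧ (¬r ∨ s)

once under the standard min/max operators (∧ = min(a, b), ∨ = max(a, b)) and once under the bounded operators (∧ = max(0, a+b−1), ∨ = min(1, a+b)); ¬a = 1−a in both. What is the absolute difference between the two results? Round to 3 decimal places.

0.070

Under standard min/max:
  t ∧ r = min(a, b) on (0.07, 0.60) = 0.07
  ¬r = 1 − 0.60 = 0.40
  ¬r ∨ s = max(a, b) on (0.40, 0.96) = 0.96
  (t ∧ r) ∧ (¬r ∨ s) = min(a, b) on (0.07, 0.96) = 0.07
  → value = 0.0700
Under bounded:
  t ∧ r = max(0, a+b−1) on (0.07, 0.60) = 0.00
  ¬r = 1 − 0.60 = 0.40
  ¬r ∨ s = min(1, a+b) on (0.40, 0.96) = 1.00
  (t ∧ r) ∧ (¬r ∨ s) = max(0, a+b−1) on (0.00, 1.00) = 0.00
  → value = 0.0000
|0.0700 − 0.0000| = 0.070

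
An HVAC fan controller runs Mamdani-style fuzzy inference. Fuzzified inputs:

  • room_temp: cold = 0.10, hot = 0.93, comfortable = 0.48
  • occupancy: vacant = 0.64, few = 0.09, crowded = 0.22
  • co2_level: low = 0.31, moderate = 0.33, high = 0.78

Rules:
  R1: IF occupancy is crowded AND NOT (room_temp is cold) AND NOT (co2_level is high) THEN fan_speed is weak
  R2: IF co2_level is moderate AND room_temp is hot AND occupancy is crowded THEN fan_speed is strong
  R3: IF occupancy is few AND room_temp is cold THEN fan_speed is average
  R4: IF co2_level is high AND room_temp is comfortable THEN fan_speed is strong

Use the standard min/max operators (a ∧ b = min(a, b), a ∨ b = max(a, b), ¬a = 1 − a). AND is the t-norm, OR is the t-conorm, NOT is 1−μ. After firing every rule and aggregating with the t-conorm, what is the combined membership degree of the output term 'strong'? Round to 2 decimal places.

0.48

R1: crowded=0.22, ¬cold=1−0.10=0.90, ¬high=1−0.78=0.22; AND[min(a, b)] → w = 0.22
R2: moderate=0.33, hot=0.93, crowded=0.22; AND[min(a, b)] → w = 0.22
R3: few=0.09, cold=0.10; AND[min(a, b)] → w = 0.09
R4: high=0.78, comfortable=0.48; AND[min(a, b)] → w = 0.48
Rules with consequent 'strong': {R2, R4} → strengths 0.22, 0.48
Aggregate via t-conorm [max(a, b)]: 0.48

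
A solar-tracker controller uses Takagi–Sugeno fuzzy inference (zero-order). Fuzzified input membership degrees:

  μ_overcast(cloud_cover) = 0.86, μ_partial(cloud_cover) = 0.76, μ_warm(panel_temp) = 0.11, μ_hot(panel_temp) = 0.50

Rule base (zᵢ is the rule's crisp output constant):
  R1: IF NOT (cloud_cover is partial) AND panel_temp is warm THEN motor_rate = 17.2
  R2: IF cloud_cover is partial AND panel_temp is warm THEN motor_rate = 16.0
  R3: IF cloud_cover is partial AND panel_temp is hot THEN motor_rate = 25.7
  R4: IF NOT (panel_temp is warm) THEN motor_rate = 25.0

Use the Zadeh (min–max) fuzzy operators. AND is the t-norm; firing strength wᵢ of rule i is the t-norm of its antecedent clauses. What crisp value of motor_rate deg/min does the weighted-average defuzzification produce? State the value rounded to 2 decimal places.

24.07

R1 (z=17.2): ¬partial=1−0.76=0.24, warm=0.11; AND[min(a, b)] → w = 0.11
R2 (z=16.0): partial=0.76, warm=0.11; AND[min(a, b)] → w = 0.11
R3 (z=25.7): partial=0.76, hot=0.50; AND[min(a, b)] → w = 0.50
R4 (z=25.0): ¬warm=1−0.11=0.89 → w = 0.89
Weighted average = (0.11·17.2 + 0.11·16.0 + 0.50·25.7 + 0.89·25.0) / (0.11 + 0.11 + 0.50 + 0.89)
  = 38.7520 / 1.6100 = 24.07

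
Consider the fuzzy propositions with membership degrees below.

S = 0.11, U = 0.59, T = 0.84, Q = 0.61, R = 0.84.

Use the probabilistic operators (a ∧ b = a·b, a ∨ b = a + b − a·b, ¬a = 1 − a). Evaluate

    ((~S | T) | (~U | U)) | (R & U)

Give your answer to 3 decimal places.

0.998

~S = 1 − 0.1100 = 0.8900
~S | T = a + b − a·b on (0.8900, 0.8400) = 0.9824
~U = 1 − 0.5900 = 0.4100
~U | U = a + b − a·b on (0.4100, 0.5900) = 0.7581
(~S | T) | (~U | U) = a + b − a·b on (0.9824, 0.7581) = 0.9957
R & U = a·b on (0.8400, 0.5900) = 0.4956
((~S | T) | (~U | U)) | (R & U) = a + b − a·b on (0.9957, 0.4956) = 0.9979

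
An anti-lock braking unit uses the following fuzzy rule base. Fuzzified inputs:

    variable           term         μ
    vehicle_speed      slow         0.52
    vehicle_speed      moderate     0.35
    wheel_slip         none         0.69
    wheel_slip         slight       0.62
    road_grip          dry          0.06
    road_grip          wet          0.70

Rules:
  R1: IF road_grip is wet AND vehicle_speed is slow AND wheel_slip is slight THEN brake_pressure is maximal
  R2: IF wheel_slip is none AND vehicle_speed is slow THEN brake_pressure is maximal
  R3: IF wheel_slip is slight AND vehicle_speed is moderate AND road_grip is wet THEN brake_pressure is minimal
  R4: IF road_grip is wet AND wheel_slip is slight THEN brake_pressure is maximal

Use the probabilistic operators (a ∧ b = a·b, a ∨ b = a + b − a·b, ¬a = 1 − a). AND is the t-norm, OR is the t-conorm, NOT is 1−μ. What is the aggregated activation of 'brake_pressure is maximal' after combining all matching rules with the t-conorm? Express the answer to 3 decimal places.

R1: wet=0.70, slow=0.52, slight=0.62; AND[a·b] → w = 0.2257
R2: none=0.69, slow=0.52; AND[a·b] → w = 0.3588
R3: slight=0.62, moderate=0.35, wet=0.70; AND[a·b] → w = 0.1519
R4: wet=0.70, slight=0.62; AND[a·b] → w = 0.4340
Rules with consequent 'maximal': {R1, R2, R4} → strengths 0.2257, 0.3588, 0.4340
Aggregate via t-conorm [a + b − a·b]: 0.7190

0.719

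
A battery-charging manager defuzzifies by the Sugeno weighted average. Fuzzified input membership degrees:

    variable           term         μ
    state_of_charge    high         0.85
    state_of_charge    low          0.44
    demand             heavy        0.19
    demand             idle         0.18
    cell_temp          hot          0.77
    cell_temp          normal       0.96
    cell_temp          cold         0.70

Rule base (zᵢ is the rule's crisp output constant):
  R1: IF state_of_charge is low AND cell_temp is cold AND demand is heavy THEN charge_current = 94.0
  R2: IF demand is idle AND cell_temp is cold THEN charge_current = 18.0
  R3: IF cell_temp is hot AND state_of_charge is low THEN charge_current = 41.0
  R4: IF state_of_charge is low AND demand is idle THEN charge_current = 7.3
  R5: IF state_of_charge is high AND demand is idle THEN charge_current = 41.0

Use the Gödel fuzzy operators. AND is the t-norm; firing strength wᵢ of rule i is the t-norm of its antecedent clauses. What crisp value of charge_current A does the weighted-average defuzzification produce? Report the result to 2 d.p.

R1 (z=94.0): low=0.44, cold=0.70, heavy=0.19; AND[min(a, b)] → w = 0.19
R2 (z=18.0): idle=0.18, cold=0.70; AND[min(a, b)] → w = 0.18
R3 (z=41.0): hot=0.77, low=0.44; AND[min(a, b)] → w = 0.44
R4 (z=7.3): low=0.44, idle=0.18; AND[min(a, b)] → w = 0.18
R5 (z=41.0): high=0.85, idle=0.18; AND[min(a, b)] → w = 0.18
Weighted average = (0.19·94.0 + 0.18·18.0 + 0.44·41.0 + 0.18·7.3 + 0.18·41.0) / (0.19 + 0.18 + 0.44 + 0.18 + 0.18)
  = 47.8340 / 1.1700 = 40.88

40.88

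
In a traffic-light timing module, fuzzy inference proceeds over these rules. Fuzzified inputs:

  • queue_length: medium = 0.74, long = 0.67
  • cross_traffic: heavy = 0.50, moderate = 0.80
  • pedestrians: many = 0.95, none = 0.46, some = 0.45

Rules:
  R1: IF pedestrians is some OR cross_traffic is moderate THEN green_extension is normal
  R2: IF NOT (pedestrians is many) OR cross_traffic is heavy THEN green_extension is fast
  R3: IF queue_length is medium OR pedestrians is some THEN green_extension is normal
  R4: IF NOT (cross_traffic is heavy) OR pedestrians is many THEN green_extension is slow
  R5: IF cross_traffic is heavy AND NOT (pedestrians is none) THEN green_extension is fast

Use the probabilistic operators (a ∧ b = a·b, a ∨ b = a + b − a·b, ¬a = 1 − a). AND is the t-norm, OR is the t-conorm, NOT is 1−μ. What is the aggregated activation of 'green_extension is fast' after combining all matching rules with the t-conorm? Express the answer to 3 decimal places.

R1: some=0.45, moderate=0.80; OR[a + b − a·b] → w = 0.8900
R2: ¬many=1−0.95=0.05, heavy=0.50; OR[a + b − a·b] → w = 0.5250
R3: medium=0.74, some=0.45; OR[a + b − a·b] → w = 0.8570
R4: ¬heavy=1−0.50=0.50, many=0.95; OR[a + b − a·b] → w = 0.9750
R5: heavy=0.50, ¬none=1−0.46=0.54; AND[a·b] → w = 0.2700
Rules with consequent 'fast': {R2, R5} → strengths 0.5250, 0.2700
Aggregate via t-conorm [a + b − a·b]: 0.6532

0.653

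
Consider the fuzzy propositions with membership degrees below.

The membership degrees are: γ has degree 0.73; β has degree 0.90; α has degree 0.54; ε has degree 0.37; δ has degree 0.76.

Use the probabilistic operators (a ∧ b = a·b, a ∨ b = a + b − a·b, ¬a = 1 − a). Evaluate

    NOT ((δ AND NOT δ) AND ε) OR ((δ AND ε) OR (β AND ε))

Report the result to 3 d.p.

NOT δ = 1 − 0.7600 = 0.2400
δ AND NOT δ = a·b on (0.7600, 0.2400) = 0.1824
(δ AND NOT δ) AND ε = a·b on (0.1824, 0.3700) = 0.0675
NOT ((δ AND NOT δ) AND ε) = 1 − 0.0675 = 0.9325
δ AND ε = a·b on (0.7600, 0.3700) = 0.2812
β AND ε = a·b on (0.9000, 0.3700) = 0.3330
(δ AND ε) OR (β AND ε) = a + b − a·b on (0.2812, 0.3330) = 0.5206
NOT ((δ AND NOT δ) AND ε) OR ((δ AND ε) OR (β AND ε)) = a + b − a·b on (0.9325, 0.5206) = 0.9676

0.968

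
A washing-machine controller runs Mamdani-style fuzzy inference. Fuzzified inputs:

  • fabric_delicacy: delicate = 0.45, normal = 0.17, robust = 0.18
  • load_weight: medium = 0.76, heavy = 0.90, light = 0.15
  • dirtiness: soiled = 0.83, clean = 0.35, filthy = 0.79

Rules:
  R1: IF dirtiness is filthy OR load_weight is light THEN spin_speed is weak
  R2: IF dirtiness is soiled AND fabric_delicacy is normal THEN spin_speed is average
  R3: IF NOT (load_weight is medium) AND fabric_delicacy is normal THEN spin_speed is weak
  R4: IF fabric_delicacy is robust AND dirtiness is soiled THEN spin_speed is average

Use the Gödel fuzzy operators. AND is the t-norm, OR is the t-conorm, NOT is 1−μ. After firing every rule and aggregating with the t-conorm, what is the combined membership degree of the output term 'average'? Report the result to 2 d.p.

0.18

R1: filthy=0.79, light=0.15; OR[max(a, b)] → w = 0.79
R2: soiled=0.83, normal=0.17; AND[min(a, b)] → w = 0.17
R3: ¬medium=1−0.76=0.24, normal=0.17; AND[min(a, b)] → w = 0.17
R4: robust=0.18, soiled=0.83; AND[min(a, b)] → w = 0.18
Rules with consequent 'average': {R2, R4} → strengths 0.17, 0.18
Aggregate via t-conorm [max(a, b)]: 0.18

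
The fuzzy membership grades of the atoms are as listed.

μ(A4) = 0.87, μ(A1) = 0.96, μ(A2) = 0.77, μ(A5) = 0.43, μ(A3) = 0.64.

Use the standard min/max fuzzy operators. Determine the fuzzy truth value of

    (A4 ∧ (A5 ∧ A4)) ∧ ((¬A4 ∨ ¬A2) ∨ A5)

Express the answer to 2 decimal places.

0.43

A5 ∧ A4 = min(a, b) on (0.43, 0.87) = 0.43
A4 ∧ (A5 ∧ A4) = min(a, b) on (0.87, 0.43) = 0.43
¬A4 = 1 − 0.87 = 0.13
¬A2 = 1 − 0.77 = 0.23
¬A4 ∨ ¬A2 = max(a, b) on (0.13, 0.23) = 0.23
(¬A4 ∨ ¬A2) ∨ A5 = max(a, b) on (0.23, 0.43) = 0.43
(A4 ∧ (A5 ∧ A4)) ∧ ((¬A4 ∨ ¬A2) ∨ A5) = min(a, b) on (0.43, 0.43) = 0.43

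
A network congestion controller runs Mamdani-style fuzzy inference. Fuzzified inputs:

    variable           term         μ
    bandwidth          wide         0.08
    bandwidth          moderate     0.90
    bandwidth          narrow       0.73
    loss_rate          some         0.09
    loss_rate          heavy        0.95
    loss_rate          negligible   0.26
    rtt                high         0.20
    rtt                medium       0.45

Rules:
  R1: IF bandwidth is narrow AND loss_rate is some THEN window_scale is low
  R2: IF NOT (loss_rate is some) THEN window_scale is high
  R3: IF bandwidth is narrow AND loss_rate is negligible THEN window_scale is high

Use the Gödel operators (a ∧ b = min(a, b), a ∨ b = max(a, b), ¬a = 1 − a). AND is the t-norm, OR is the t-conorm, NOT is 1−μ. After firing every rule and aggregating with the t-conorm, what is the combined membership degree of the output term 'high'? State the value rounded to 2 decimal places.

R1: narrow=0.73, some=0.09; AND[min(a, b)] → w = 0.09
R2: ¬some=1−0.09=0.91 → w = 0.91
R3: narrow=0.73, negligible=0.26; AND[min(a, b)] → w = 0.26
Rules with consequent 'high': {R2, R3} → strengths 0.91, 0.26
Aggregate via t-conorm [max(a, b)]: 0.91

0.91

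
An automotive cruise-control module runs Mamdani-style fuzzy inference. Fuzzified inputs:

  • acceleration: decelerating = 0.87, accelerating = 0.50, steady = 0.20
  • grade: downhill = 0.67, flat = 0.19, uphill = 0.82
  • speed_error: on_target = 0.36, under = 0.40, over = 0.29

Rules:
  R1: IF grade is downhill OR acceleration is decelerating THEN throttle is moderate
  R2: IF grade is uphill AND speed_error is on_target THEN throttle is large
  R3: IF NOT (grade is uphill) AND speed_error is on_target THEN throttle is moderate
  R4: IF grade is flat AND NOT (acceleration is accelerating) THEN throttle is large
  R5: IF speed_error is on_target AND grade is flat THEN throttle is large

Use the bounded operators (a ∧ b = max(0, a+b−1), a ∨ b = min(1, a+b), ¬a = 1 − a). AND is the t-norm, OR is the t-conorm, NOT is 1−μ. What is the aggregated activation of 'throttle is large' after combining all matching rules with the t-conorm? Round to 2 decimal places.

R1: downhill=0.67, decelerating=0.87; OR[min(1, a+b)] → w = 1.00
R2: uphill=0.82, on_target=0.36; AND[max(0, a+b−1)] → w = 0.18
R3: ¬uphill=1−0.82=0.18, on_target=0.36; AND[max(0, a+b−1)] → w = 0.00
R4: flat=0.19, ¬accelerating=1−0.50=0.50; AND[max(0, a+b−1)] → w = 0.00
R5: on_target=0.36, flat=0.19; AND[max(0, a+b−1)] → w = 0.00
Rules with consequent 'large': {R2, R4, R5} → strengths 0.18, 0.00, 0.00
Aggregate via t-conorm [min(1, a+b)]: 0.18

0.18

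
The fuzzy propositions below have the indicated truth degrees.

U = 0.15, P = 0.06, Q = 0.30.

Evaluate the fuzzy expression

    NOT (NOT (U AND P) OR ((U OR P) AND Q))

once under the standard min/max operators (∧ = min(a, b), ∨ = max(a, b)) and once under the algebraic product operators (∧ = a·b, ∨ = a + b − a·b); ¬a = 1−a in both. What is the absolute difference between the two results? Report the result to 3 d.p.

0.052

Under standard min/max:
  U AND P = min(a, b) on (0.15, 0.06) = 0.06
  NOT (U AND P) = 1 − 0.06 = 0.94
  U OR P = max(a, b) on (0.15, 0.06) = 0.15
  (U OR P) AND Q = min(a, b) on (0.15, 0.30) = 0.15
  NOT (U AND P) OR ((U OR P) AND Q) = max(a, b) on (0.94, 0.15) = 0.94
  NOT (NOT (U AND P) OR ((U OR P) AND Q)) = 1 − 0.94 = 0.06
  → value = 0.0600
Under algebraic product:
  U AND P = a·b on (0.1500, 0.0600) = 0.0090
  NOT (U AND P) = 1 − 0.0090 = 0.9910
  U OR P = a + b − a·b on (0.1500, 0.0600) = 0.2010
  (U OR P) AND Q = a·b on (0.2010, 0.3000) = 0.0603
  NOT (U AND P) OR ((U OR P) AND Q) = a + b − a·b on (0.9910, 0.0603) = 0.9915
  NOT (NOT (U AND P) OR ((U OR P) AND Q)) = 1 − 0.9915 = 0.0085
  → value = 0.0085
|0.0600 − 0.0085| = 0.052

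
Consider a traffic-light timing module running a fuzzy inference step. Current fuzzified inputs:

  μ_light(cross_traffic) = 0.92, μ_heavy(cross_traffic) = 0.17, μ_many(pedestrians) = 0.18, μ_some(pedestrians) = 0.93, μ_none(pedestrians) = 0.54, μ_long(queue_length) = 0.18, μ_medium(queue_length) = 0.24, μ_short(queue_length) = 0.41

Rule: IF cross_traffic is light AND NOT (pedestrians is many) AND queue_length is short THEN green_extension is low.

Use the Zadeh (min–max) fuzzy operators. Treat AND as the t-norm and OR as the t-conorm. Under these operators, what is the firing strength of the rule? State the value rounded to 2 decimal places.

firing strength: light=0.92, ¬many=1−0.18=0.82, short=0.41; AND[min(a, b)] → w = 0.41

0.41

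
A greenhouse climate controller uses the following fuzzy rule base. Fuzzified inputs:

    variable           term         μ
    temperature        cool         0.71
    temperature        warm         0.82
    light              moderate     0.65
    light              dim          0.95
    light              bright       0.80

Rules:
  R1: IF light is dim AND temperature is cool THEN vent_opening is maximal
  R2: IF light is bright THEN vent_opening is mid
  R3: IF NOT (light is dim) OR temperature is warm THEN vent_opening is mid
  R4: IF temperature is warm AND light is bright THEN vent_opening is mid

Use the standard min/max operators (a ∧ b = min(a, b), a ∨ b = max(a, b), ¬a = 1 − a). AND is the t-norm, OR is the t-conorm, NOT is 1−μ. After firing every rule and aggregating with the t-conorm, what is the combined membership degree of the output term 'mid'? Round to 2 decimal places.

R1: dim=0.95, cool=0.71; AND[min(a, b)] → w = 0.71
R2: bright=0.80 → w = 0.80
R3: ¬dim=1−0.95=0.05, warm=0.82; OR[max(a, b)] → w = 0.82
R4: warm=0.82, bright=0.80; AND[min(a, b)] → w = 0.80
Rules with consequent 'mid': {R2, R3, R4} → strengths 0.80, 0.82, 0.80
Aggregate via t-conorm [max(a, b)]: 0.82

0.82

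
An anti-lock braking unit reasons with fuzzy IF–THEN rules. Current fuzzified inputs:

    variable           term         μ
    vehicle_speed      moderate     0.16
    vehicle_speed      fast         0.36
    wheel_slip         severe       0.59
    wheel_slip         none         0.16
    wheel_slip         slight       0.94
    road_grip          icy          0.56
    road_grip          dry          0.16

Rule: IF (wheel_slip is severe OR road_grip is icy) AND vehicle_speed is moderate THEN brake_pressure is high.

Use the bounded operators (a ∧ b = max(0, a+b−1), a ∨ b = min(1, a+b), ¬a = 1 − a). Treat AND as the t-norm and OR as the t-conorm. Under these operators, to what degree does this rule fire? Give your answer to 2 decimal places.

0.16

firing strength: (severe=0.59 OR icy=0.56) = 1.00; AND[max(0, a+b−1)] with moderate=0.16 → w = 0.16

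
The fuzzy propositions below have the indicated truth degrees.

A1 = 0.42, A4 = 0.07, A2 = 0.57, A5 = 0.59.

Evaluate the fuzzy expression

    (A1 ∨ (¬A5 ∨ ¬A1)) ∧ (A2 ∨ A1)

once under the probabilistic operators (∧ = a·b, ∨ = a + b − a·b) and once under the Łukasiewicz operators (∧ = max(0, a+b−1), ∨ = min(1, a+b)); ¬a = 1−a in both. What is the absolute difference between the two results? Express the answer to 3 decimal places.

Under probabilistic:
  ¬A5 = 1 − 0.5900 = 0.4100
  ¬A1 = 1 − 0.4200 = 0.5800
  ¬A5 ∨ ¬A1 = a + b − a·b on (0.4100, 0.5800) = 0.7522
  A1 ∨ (¬A5 ∨ ¬A1) = a + b − a·b on (0.4200, 0.7522) = 0.8563
  A2 ∨ A1 = a + b − a·b on (0.5700, 0.4200) = 0.7506
  (A1 ∨ (¬A5 ∨ ¬A1)) ∧ (A2 ∨ A1) = a·b on (0.8563, 0.7506) = 0.6427
  → value = 0.6427
Under Łukasiewicz:
  ¬A5 = 1 − 0.59 = 0.41
  ¬A1 = 1 − 0.42 = 0.58
  ¬A5 ∨ ¬A1 = min(1, a+b) on (0.41, 0.58) = 0.99
  A1 ∨ (¬A5 ∨ ¬A1) = min(1, a+b) on (0.42, 0.99) = 1.00
  A2 ∨ A1 = min(1, a+b) on (0.57, 0.42) = 0.99
  (A1 ∨ (¬A5 ∨ ¬A1)) ∧ (A2 ∨ A1) = max(0, a+b−1) on (1.00, 0.99) = 0.99
  → value = 0.9900
|0.6427 − 0.9900| = 0.347

0.347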